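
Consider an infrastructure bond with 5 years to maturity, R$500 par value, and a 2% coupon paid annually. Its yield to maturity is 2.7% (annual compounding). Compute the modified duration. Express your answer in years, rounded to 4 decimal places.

Periodic yield y = 0.027. First find Macaulay duration:
  t   CF        PV=CF/(1+0.027)^t    t·PV
  1        10.00         9.7371         9.7371
  2        10.00         9.4811        18.9622
  3        10.00         9.2318        27.6955
  4        10.00         8.9891        35.9566
  5       510.00       446.3936     2,231.9680
  Σ                    483.8328     2,324.3194
P = 483.8328; Macaulay duration = 2,324.3194 / 483.8328 = 4.80397 years.
Modified duration = D_Mac / (1 + y) = 4.80397 / 1.027 = 4.67768 years.

4.6777 years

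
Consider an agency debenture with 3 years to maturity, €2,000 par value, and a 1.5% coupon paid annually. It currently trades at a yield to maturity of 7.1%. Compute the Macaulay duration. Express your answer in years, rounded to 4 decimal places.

2.9518 years

Periodic yield y = 0.071. Discount each cash flow and weight by its year:
  t   CF        PV=CF/(1+0.071)^t    t·PV
  1        30.00        28.0112        28.0112
  2        30.00        26.1543        52.3085
  3     2,030.00     1,652.4473     4,957.3420
  Σ                  1,706.6128     5,037.6617
Price P = Σ PV = 1,706.6128.
Macaulay duration = Σ(t·PV) / P = 5,037.6617 / 1,706.6128 = 2.95185 years.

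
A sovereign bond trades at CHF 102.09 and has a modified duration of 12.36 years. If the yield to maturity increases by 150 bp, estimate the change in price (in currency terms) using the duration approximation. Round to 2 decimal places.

-CHF 18.93

Duration approximation: ΔP/P ≈ -D_mod · Δy = -12.36 × (+0.015) = -0.185400.
ΔP ≈ 102.09 × (-0.185400) = -18.927486.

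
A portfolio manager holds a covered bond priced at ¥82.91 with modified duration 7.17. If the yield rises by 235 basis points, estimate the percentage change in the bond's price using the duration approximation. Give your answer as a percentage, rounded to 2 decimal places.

Duration approximation: ΔP/P ≈ -D_mod · Δy = -7.17 × (+0.0235) = -0.168495.
As a percentage: -16.8495%.

-16.85%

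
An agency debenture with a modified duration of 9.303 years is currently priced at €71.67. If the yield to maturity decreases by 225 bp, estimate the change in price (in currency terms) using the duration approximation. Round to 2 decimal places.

+€15.00

Duration approximation: ΔP/P ≈ -D_mod · Δy = -9.303 × (-0.0225) = +0.2093175.
ΔP ≈ 71.67 × (+0.2093175) = +15.001785225.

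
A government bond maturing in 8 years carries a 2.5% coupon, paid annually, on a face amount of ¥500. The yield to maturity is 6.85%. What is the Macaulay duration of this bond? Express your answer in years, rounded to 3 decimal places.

7.218 years

Periodic yield y = 0.0685. Discount each cash flow and weight by its year:
  t   CF        PV=CF/(1+0.0685)^t    t·PV
  1        12.50        11.6986        11.6986
  2        12.50        10.9487        21.8973
  3        12.50        10.2468        30.7403
  4        12.50         9.5899        38.3594
  5        12.50         8.9751        44.8753
  6        12.50         8.3997        50.3981
  7        12.50         7.8612        55.0283
  8       512.50       301.6461     2,413.1685
  Σ                    369.3659     2,666.1659
Price P = Σ PV = 369.3659.
Macaulay duration = Σ(t·PV) / P = 2,666.1659 / 369.3659 = 7.21822 years.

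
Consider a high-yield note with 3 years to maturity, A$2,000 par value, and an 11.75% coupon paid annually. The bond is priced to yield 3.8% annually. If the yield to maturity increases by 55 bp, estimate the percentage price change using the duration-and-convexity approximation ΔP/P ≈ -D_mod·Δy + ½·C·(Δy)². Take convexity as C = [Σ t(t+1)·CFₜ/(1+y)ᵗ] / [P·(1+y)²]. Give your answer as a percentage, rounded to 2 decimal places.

-1.43%

With y = 0.038:
  t   CF        PV=CF/(1+0.038)^t    t·PV        t(t+1)·PV
  1       235.00       226.3969       226.3969         452.7938
  2       235.00       218.1088       436.2176       1,308.6527
  3     2,235.00     1,998.4140     5,995.2420      23,980.9682
  Σ                  2,442.9197     6,657.8565      25,742.4147
P = 2,442.9197; D_Mac = 2.72537 yrs; D_mod = 2.62560 yrs; C = 9.78015.
Duration effect: -2.62560 × (+0.0055) = -0.014441
Convexity effect: 0.5 × 9.78015 × (0.0055)² = +0.0001479
ΔP/P ≈ -0.014441 + 0.0001479 = -0.014293 = -1.4293%.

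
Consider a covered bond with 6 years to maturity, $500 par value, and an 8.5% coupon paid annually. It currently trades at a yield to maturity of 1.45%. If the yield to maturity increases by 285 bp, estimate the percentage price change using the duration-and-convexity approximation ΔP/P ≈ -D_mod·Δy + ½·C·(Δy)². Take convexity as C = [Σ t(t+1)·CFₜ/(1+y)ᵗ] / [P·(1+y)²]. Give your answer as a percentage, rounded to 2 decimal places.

-13.05%

With y = 0.0145:
  t   CF        PV=CF/(1+0.0145)^t    t·PV        t(t+1)·PV
  1        42.50        41.8926        41.8926          83.7851
  2        42.50        41.2938        82.5876         247.7628
  3        42.50        40.7036       122.1108         488.4431
  4        42.50        40.1218       160.4873         802.4366
  5        42.50        39.5484       197.7419       1,186.4513
  6       542.50       497.6081     2,985.6486      20,899.5399
  Σ                    701.1683     3,590.4687      23,708.4188
P = 701.1683; D_Mac = 5.12069 yrs; D_mod = 5.04751 yrs; C = 32.85309.
Duration effect: -5.04751 × (+0.0285) = -0.143854
Convexity effect: 0.5 × 32.85309 × (0.0285)² = +0.0133425
ΔP/P ≈ -0.143854 + 0.0133425 = -0.130511 = -13.0511%.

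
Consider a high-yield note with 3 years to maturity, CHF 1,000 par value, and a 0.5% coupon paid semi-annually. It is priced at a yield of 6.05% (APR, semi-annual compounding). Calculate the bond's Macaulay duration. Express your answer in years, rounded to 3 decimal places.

2.979 years

Periodic yield y = 0.03025. Discount each cash flow and weight by its period:
  t   CF        PV=CF/(1+0.03025)^t    t·PV
  1         2.50         2.4266         2.4266
  2         2.50         2.3553         4.7107
  3         2.50         2.2862         6.8586
  4         2.50         2.2191         8.8762
  5         2.50         2.1539        10.7695
  6     1,002.50       838.3563     5,030.1379
  Σ                    849.7974     5,063.7796
Price P = Σ PV = 849.7974.
Macaulay duration = Σ(t·PV) / P = 5,063.7796 / 849.7974 = 5.95881 half-year periods.
In years: 5.95881 / 2 = 2.97940 years.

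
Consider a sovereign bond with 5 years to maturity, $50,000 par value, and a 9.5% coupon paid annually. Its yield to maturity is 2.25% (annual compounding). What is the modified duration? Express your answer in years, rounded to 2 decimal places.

4.23 years

Periodic yield y = 0.0225. First find Macaulay duration:
  t   CF        PV=CF/(1+0.0225)^t    t·PV
  1     4,750.00     4,645.4768     4,645.4768
  2     4,750.00     4,543.2536     9,086.5071
  3     4,750.00     4,443.2798    13,329.8393
  4     4,750.00     4,345.5059    17,382.0236
  5    54,750.00    48,985.4994   244,927.4971
  Σ                 66,963.0154   289,371.3439
P = 66,963.0154; Macaulay duration = 289,371.3439 / 66,963.0154 = 4.32136 years.
Modified duration = D_Mac / (1 + y) = 4.32136 / 1.0225 = 4.22627 years.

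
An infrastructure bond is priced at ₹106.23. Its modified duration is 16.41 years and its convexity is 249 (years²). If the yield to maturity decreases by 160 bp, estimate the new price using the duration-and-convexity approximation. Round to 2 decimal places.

₹137.51

Duration effect: -D_mod·Δy = -16.41 × (-0.016) = +0.262560
Convexity effect: ½·C·(Δy)² = 0.5 × 249 × (-0.016)² = +0.0318720
ΔP/P ≈ +0.262560 + 0.0318720 = +0.294432
New price ≈ 106.23 × (1 + 0.294432) = 137.50751136.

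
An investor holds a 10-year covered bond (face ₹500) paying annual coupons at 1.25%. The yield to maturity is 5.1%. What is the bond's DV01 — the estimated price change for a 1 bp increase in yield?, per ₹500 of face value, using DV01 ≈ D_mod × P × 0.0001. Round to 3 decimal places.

Periodic yield y = 0.051.
  t   CF        PV=CF/(1+0.051)^t    t·PV
  1         6.25         5.9467         5.9467
  2         6.25         5.6582        11.3163
  3         6.25         5.3836        16.1508
  4         6.25         5.1223        20.4894
  5         6.25         4.8738        24.3689
  6         6.25         4.6373        27.8237
  7         6.25         4.4123        30.8858
  8         6.25         4.1982        33.5852
  9         6.25         3.9944        35.9499
  10      506.25       307.8491     3,078.4909
  Σ                    352.0758     3,285.0077
P = 352.0758; D_Mac = 9.33040 yrs; D_mod = 8.87764 yrs.
DV01 ≈ 8.87764 × 352.0758 × 0.0001 = 0.312560.

₹0.313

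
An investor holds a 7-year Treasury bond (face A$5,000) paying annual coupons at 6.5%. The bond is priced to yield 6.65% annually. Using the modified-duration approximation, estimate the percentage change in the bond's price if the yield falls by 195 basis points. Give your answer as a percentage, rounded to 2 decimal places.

+10.67%

Periodic yield y = 0.0665. Modified duration first:
  t   CF        PV=CF/(1+0.0665)^t    t·PV
  1       325.00       304.7351       304.7351
  2       325.00       285.7338       571.4676
  3       325.00       267.9173       803.7519
  4       325.00       251.2117     1,004.8469
  5       325.00       235.5478     1,177.7390
  6       325.00       220.8606     1,325.1635
  7     5,325.00     3,393.0760    23,751.5323
  Σ                  4,959.0824    28,939.2365
P = 4,959.0824; D_Mac = 5.83560 yrs; D_mod = 5.83560/(1+0.0665) = 5.47173 yrs.
ΔP/P ≈ -D_mod · Δy = -5.47173 × (-0.0195) = +0.106699 = +10.6699%.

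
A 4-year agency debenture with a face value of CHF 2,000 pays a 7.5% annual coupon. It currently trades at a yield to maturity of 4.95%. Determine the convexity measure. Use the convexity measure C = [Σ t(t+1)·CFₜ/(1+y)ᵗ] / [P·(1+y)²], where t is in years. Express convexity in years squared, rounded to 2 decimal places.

15.86

With y = 0.0495:
  t   CF        PV=CF/(1+0.0495)^t    t·PV        t(t+1)·PV
  1       150.00       142.9252       142.9252         285.8504
  2       150.00       136.1841       272.3682         817.1045
  3       150.00       129.7609       389.2828       1,557.1311
  4     2,150.00     1,772.1835     7,088.7340      35,443.6700
  Σ                  2,181.0537     7,893.3101      38,103.7560
P = 2,181.0537.
Convexity = Σ t(t+1)·PV / [P·(1+y)²] = 38,103.7560 / (2,181.0537 × 1.101450) = 15.86122.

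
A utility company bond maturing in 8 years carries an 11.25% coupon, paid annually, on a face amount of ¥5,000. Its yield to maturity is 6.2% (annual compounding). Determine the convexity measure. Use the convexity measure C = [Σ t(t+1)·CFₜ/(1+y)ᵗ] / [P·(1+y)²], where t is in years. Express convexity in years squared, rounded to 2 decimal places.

42.70

With y = 0.062:
  t   CF        PV=CF/(1+0.062)^t    t·PV        t(t+1)·PV
  1       562.50       529.6610       529.6610       1,059.3220
  2       562.50       498.7392       997.4784       2,992.4351
  3       562.50       469.6226     1,408.8678       5,635.4710
  4       562.50       442.2058     1,768.8233       8,844.1165
  5       562.50       416.3897     2,081.9483      12,491.6900
  6       562.50       392.0807     2,352.4840      16,467.3879
  7       562.50       369.1908     2,584.3358      20,674.6867
  8     5,562.50     3,437.7468    27,501.9746     247,517.7716
  Σ                  6,555.6366    39,225.5732     315,682.8809
P = 6,555.6366.
Convexity = Σ t(t+1)·PV / [P·(1+y)²] = 315,682.8809 / (6,555.6366 × 1.127844) = 42.69599.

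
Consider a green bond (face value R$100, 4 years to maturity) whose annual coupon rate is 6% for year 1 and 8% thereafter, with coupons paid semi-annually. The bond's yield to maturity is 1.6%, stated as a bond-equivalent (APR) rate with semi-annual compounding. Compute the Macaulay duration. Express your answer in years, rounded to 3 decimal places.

Periodic yield y = 0.008. Discount each cash flow and weight by its period:
  t   CF        PV=CF/(1+0.008)^t    t·PV
  1         3.00         2.9762         2.9762
  2         3.00         2.9526         5.9051
  3         4.00         3.9055        11.7165
  4         4.00         3.8745        15.4981
  5         4.00         3.8438        19.2188
  6         4.00         3.8133        22.8796
  7         4.00         3.7830        26.4810
  8       104.00        97.5774       780.6189
  Σ                    122.7262       885.2943
Price P = Σ PV = 122.7262.
Macaulay duration = Σ(t·PV) / P = 885.2943 / 122.7262 = 7.21357 half-year periods.
In years: 7.21357 / 2 = 3.60679 years.

3.607 years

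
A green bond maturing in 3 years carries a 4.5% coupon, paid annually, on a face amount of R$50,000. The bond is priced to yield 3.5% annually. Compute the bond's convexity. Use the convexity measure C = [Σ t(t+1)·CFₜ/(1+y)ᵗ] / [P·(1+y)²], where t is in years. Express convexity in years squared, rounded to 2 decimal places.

With y = 0.035:
  t   CF        PV=CF/(1+0.035)^t    t·PV        t(t+1)·PV
  1     2,250.00     2,173.9130     2,173.9130       4,347.8261
  2     2,250.00     2,100.3991     4,200.7982      12,602.3945
  3    52,250.00    47,126.5064   141,379.5191     565,518.0765
  Σ                 51,400.8185   147,754.2303     582,468.2970
P = 51,400.8185.
Convexity = Σ t(t+1)·PV / [P·(1+y)²] = 582,468.2970 / (51,400.8185 × 1.071225) = 10.57844.

10.58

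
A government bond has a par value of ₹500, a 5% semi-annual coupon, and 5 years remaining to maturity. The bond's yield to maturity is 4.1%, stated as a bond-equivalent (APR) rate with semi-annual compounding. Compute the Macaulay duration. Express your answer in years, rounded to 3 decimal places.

4.498 years

Periodic yield y = 0.0205. Discount each cash flow and weight by its period:
  t   CF        PV=CF/(1+0.0205)^t    t·PV
  1        12.50        12.2489        12.2489
  2        12.50        12.0028        24.0057
  3        12.50        11.7617        35.2852
  4        12.50        11.5255        46.1018
  5        12.50        11.2939        56.4696
  6        12.50        11.0671        66.4023
  7        12.50        10.8447        75.9131
  8        12.50        10.6269        85.0151
  9        12.50        10.4134        93.7207
  10      512.50       418.3731     4,183.7313
  Σ                    520.1580     4,678.8937
Price P = Σ PV = 520.1580.
Macaulay duration = Σ(t·PV) / P = 4,678.8937 / 520.1580 = 8.99514 half-year periods.
In years: 8.99514 / 2 = 4.49757 years.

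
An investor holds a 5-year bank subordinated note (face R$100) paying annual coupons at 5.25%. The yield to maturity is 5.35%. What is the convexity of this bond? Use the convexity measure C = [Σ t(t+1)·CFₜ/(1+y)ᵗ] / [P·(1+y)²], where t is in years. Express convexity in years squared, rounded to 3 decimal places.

With y = 0.0535:
  t   CF        PV=CF/(1+0.0535)^t    t·PV        t(t+1)·PV
  1         5.25         4.9834         4.9834           9.9668
  2         5.25         4.7303         9.4606          28.3819
  3         5.25         4.4901        13.4703          53.8812
  4         5.25         4.2621        17.0483          85.2415
  5       105.25        81.1053       405.5267       2,433.1600
  Σ                     99.5712       450.4893       2,610.6313
P = 99.5712.
Convexity = Σ t(t+1)·PV / [P·(1+y)²] = 2,610.6313 / (99.5712 × 1.109862) = 23.62341.

23.623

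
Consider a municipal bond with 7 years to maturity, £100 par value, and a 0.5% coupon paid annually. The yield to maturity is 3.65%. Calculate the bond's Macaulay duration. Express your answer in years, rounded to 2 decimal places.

Periodic yield y = 0.0365. Discount each cash flow and weight by its year:
  t   CF        PV=CF/(1+0.0365)^t    t·PV
  1         0.50         0.4824         0.4824
  2         0.50         0.4654         0.9308
  3         0.50         0.4490         1.3470
  4         0.50         0.4332         1.7328
  5         0.50         0.4179         2.0897
  6         0.50         0.4032         2.4194
  7       100.50        78.1953       547.3674
  Σ                     80.8465       556.3696
Price P = Σ PV = 80.8465.
Macaulay duration = Σ(t·PV) / P = 556.3696 / 80.8465 = 6.88180 years.

6.88 years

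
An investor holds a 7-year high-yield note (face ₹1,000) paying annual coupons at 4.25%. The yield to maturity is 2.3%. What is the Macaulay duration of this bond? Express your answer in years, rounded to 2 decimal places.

6.25 years

Periodic yield y = 0.023. Discount each cash flow and weight by its year:
  t   CF        PV=CF/(1+0.023)^t    t·PV
  1        42.50        41.5445        41.5445
  2        42.50        40.6104        81.2209
  3        42.50        39.6974       119.0922
  4        42.50        38.8049       155.2195
  5        42.50        37.9324       189.6622
  6        42.50        37.0796       222.4776
  7     1,042.50       889.0918     6,223.6429
  Σ                  1,124.7611     7,032.8598
Price P = Σ PV = 1,124.7611.
Macaulay duration = Σ(t·PV) / P = 7,032.8598 / 1,124.7611 = 6.25276 years.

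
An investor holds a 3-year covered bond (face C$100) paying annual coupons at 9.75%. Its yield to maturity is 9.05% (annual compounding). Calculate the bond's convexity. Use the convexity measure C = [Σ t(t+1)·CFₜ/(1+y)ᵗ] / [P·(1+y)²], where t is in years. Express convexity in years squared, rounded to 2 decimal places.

With y = 0.0905:
  t   CF        PV=CF/(1+0.0905)^t    t·PV        t(t+1)·PV
  1         9.75         8.9409         8.9409          17.8817
  2         9.75         8.1989        16.3977          49.1931
  3       109.75        84.6306       253.8919       1,015.5674
  Σ                    101.7703       279.2304       1,082.6423
P = 101.7703.
Convexity = Σ t(t+1)·PV / [P·(1+y)²] = 1,082.6423 / (101.7703 × 1.189190) = 8.94566.

8.95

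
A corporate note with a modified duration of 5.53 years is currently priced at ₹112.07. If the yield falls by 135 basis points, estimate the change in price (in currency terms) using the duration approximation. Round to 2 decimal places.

+₹8.37

Duration approximation: ΔP/P ≈ -D_mod · Δy = -5.53 × (-0.0135) = +0.074655.
ΔP ≈ 112.07 × (+0.074655) = +8.36658585.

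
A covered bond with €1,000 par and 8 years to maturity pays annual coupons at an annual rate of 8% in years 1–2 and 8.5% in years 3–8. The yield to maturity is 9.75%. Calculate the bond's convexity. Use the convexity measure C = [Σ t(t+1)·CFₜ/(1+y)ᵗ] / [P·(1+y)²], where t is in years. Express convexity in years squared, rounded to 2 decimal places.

With y = 0.0975:
  t   CF        PV=CF/(1+0.0975)^t    t·PV        t(t+1)·PV
  1        80.00        72.8929        72.8929         145.7859
  2        80.00        66.4173       132.8345         398.5035
  3        85.00        64.2992       192.8975         771.5900
  4        85.00        58.5869       234.3478       1,171.7388
  5        85.00        53.3822       266.9109       1,601.4653
  6        85.00        48.6398       291.8388       2,042.8715
  7        85.00        44.3187       310.2311       2,481.8484
  8     1,085.00       515.4583     4,123.6661      37,112.9950
  Σ                    923.9953     5,625.6195      45,726.7984
P = 923.9953.
Convexity = Σ t(t+1)·PV / [P·(1+y)²] = 45,726.7984 / (923.9953 × 1.204506) = 41.08582.

41.09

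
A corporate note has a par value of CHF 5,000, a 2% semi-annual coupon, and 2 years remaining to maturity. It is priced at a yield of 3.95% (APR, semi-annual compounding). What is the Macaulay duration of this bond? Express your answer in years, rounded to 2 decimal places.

1.97 years

Periodic yield y = 0.01975. Discount each cash flow and weight by its period:
  t   CF        PV=CF/(1+0.01975)^t    t·PV
  1        50.00        49.0316        49.0316
  2        50.00        48.0820        96.1640
  3        50.00        47.1508       141.4523
  4     5,050.00     4,669.9961    18,679.9846
  Σ                  4,814.2606    18,966.6326
Price P = Σ PV = 4,814.2606.
Macaulay duration = Σ(t·PV) / P = 18,966.6326 / 4,814.2606 = 3.93968 half-year periods.
In years: 3.93968 / 2 = 1.96984 years.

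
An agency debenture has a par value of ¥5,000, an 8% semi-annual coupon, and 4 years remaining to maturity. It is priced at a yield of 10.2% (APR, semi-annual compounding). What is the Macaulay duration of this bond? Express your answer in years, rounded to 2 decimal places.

Periodic yield y = 0.051. Discount each cash flow and weight by its period:
  t   CF        PV=CF/(1+0.051)^t    t·PV
  1       200.00       190.2950       190.2950
  2       200.00       181.0609       362.1217
  3       200.00       172.2748       516.8245
  4       200.00       163.9152       655.6607
  5       200.00       155.9611       779.8057
  6       200.00       148.3931       890.3586
  7       200.00       141.1923       988.3460
  8     5,200.00     3,492.8635    27,942.9081
  Σ                  4,645.9559    32,326.3203
Price P = Σ PV = 4,645.9559.
Macaulay duration = Σ(t·PV) / P = 32,326.3203 / 4,645.9559 = 6.95795 half-year periods.
In years: 6.95795 / 2 = 3.47897 years.

3.48 years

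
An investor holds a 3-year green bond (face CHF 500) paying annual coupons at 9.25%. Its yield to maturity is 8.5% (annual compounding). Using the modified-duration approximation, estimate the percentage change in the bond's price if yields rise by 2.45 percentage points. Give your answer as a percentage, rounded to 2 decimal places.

Periodic yield y = 0.085. Modified duration first:
  t   CF        PV=CF/(1+0.085)^t    t·PV
  1        46.25        42.6267        42.6267
  2        46.25        39.2873        78.5746
  3       546.25       427.6635     1,282.9906
  Σ                    509.5776     1,404.1920
P = 509.5776; D_Mac = 2.75560 yrs; D_mod = 2.75560/(1+0.085) = 2.53972 yrs.
ΔP/P ≈ -D_mod · Δy = -2.53972 × (+0.0245) = -0.062223 = -6.2223%.

-6.22%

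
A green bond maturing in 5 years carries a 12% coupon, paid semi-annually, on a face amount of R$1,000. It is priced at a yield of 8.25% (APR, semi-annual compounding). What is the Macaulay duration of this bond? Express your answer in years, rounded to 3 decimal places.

3.985 years

Periodic yield y = 0.04125. Discount each cash flow and weight by its period:
  t   CF        PV=CF/(1+0.04125)^t    t·PV
  1        60.00        57.6230        57.6230
  2        60.00        55.3403       110.6805
  3        60.00        53.1479       159.4437
  4        60.00        51.0424       204.1696
  5        60.00        49.0203       245.1016
  6        60.00        47.0783       282.4701
  7        60.00        45.2133       316.4931
  8        60.00        43.4221       347.3770
  9        60.00        41.7019       375.3173
  10    1,060.00       707.5477     7,075.4770
  Σ                  1,151.1374     9,174.1530
Price P = Σ PV = 1,151.1374.
Macaulay duration = Σ(t·PV) / P = 9,174.1530 / 1,151.1374 = 7.96964 half-year periods.
In years: 7.96964 / 2 = 3.98482 years.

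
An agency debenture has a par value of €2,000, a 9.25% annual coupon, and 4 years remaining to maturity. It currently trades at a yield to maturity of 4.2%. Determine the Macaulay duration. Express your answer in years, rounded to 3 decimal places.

3.562 years

Periodic yield y = 0.042. Discount each cash flow and weight by its year:
  t   CF        PV=CF/(1+0.042)^t    t·PV
  1       185.00       177.5432       177.5432
  2       185.00       170.3869       340.7739
  3       185.00       163.5191       490.5574
  4     2,185.00     1,853.4487     7,413.7947
  Σ                  2,364.8979     8,422.6692
Price P = Σ PV = 2,364.8979.
Macaulay duration = Σ(t·PV) / P = 8,422.6692 / 2,364.8979 = 3.56154 years.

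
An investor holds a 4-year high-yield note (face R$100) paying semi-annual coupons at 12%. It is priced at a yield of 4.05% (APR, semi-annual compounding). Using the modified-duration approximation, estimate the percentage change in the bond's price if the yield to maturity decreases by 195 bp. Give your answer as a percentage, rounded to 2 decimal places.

+6.47%

Periodic yield y = 0.02025. Modified duration first:
  t   CF        PV=CF/(1+0.02025)^t    t·PV
  1         6.00         5.8809         5.8809
  2         6.00         5.7642        11.5284
  3         6.00         5.6498        16.9493
  4         6.00         5.5376        22.1506
  5         6.00         5.4277        27.1386
  6         6.00         5.3200        31.9200
  7         6.00         5.2144        36.5009
  8       106.00        90.2928       722.3423
  Σ                    129.0874       874.4110
P = 129.0874; D_Mac = 6.77379 half-year periods = 3.38689 yrs; D_mod = 3.38689/(1+0.02025) = 3.31967 yrs.
ΔP/P ≈ -D_mod · Δy = -3.31967 × (-0.0195) = +0.064734 = +6.4734%.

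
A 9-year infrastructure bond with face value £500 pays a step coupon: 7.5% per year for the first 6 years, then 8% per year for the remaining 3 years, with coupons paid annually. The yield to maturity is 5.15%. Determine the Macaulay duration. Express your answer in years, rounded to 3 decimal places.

Periodic yield y = 0.0515. Discount each cash flow and weight by its year:
  t   CF        PV=CF/(1+0.0515)^t    t·PV
  1        37.50        35.6633        35.6633
  2        37.50        33.9166        67.8333
  3        37.50        32.2555        96.7664
  4        37.50        30.6757       122.7027
  5        37.50        29.1733       145.8663
  6        37.50        27.7444       166.4665
  7        40.00        28.1446       197.0122
  8        40.00        26.7661       214.1291
  9       540.00       343.6452     3,092.8067
  Σ                    587.9847     4,139.2465
Price P = Σ PV = 587.9847.
Macaulay duration = Σ(t·PV) / P = 4,139.2465 / 587.9847 = 7.03972 years.

7.040 years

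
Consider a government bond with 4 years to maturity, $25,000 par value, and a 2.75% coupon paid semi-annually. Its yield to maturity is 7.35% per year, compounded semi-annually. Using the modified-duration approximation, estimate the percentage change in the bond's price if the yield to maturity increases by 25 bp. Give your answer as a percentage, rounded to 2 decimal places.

Periodic yield y = 0.03675. Modified duration first:
  t   CF        PV=CF/(1+0.03675)^t    t·PV
  1       343.75       331.5650       331.5650
  2       343.75       319.8119       639.6238
  3       343.75       308.4754       925.4263
  4       343.75       297.5408     1,190.1632
  5       343.75       286.9938     1,434.9689
  6       343.75       276.8206     1,660.9237
  7       343.75       267.0081     1,869.0565
  8    25,343.75    18,987.9694   151,903.7554
  Σ                 21,076.1850   159,955.4828
P = 21,076.1850; D_Mac = 7.58939 half-year periods = 3.79470 yrs; D_mod = 3.79470/(1+0.03675) = 3.66019 yrs.
ΔP/P ≈ -D_mod · Δy = -3.66019 × (+0.0025) = -0.009150 = -0.9150%.

-0.92%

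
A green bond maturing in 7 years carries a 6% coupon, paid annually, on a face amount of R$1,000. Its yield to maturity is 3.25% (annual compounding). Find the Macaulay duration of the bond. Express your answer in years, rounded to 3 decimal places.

Periodic yield y = 0.0325. Discount each cash flow and weight by its year:
  t   CF        PV=CF/(1+0.0325)^t    t·PV
  1        60.00        58.1114        58.1114
  2        60.00        56.2822       112.5644
  3        60.00        54.5106       163.5318
  4        60.00        52.7948       211.1791
  5        60.00        51.1330       255.6648
  6        60.00        49.5234       297.1407
  7     1,060.00       847.3746     5,931.6222
  Σ                  1,169.7300     7,029.8145
Price P = Σ PV = 1,169.7300.
Macaulay duration = Σ(t·PV) / P = 7,029.8145 / 1,169.7300 = 6.00978 years.

6.010 years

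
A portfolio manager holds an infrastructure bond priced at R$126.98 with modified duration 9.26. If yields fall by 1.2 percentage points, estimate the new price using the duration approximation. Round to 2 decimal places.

Duration approximation: ΔP/P ≈ -D_mod · Δy = -9.26 × (-0.012) = +0.111120.
New price ≈ 126.98 × (1 + 0.111120) = 141.0900176.

R$141.09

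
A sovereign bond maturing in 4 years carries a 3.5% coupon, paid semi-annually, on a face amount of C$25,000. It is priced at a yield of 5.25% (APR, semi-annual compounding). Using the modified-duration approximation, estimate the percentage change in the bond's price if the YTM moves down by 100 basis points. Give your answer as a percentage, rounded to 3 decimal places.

Periodic yield y = 0.02625. Modified duration first:
  t   CF        PV=CF/(1+0.02625)^t    t·PV
  1       437.50       426.3094       426.3094
  2       437.50       415.4050       830.8100
  3       437.50       404.7795     1,214.3386
  4       437.50       394.4259     1,577.7034
  5       437.50       384.3370     1,921.6850
  6       437.50       374.5062     2,247.0373
  7       437.50       364.9269     2,554.4882
  8    25,437.50    20,675.1689   165,401.3510
  Σ                 23,439.8588   176,173.7230
P = 23,439.8588; D_Mac = 7.51599 half-year periods = 3.75799 yrs; D_mod = 3.75799/(1+0.02625) = 3.66187 yrs.
ΔP/P ≈ -D_mod · Δy = -3.66187 × (-0.01) = +0.036619 = +3.6619%.

+3.662%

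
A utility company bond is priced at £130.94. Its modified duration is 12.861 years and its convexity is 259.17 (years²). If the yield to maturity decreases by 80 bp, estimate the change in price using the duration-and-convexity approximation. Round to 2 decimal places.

+£14.56

Duration effect: -D_mod·Δy = -12.861 × (-0.008) = +0.102888
Convexity effect: ½·C·(Δy)² = 0.5 × 259.17 × (-0.008)² = +0.00829344
ΔP/P ≈ +0.102888 + 0.00829344 = +0.11118144
ΔP ≈ 130.94 × (+0.11118144) = +14.5580977536.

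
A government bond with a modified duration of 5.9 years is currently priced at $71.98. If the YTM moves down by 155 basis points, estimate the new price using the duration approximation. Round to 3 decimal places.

Duration approximation: ΔP/P ≈ -D_mod · Δy = -5.9 × (-0.0155) = +0.091450.
New price ≈ 71.98 × (1 + 0.091450) = 78.562571.

$78.563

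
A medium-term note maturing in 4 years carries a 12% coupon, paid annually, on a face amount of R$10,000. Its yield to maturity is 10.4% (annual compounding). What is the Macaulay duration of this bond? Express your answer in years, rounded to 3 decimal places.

Periodic yield y = 0.104. Discount each cash flow and weight by its year:
  t   CF        PV=CF/(1+0.104)^t    t·PV
  1     1,200.00     1,086.9565     1,086.9565
  2     1,200.00       984.5621     1,969.1241
  3     1,200.00       891.8135     2,675.4404
  4    11,200.00     7,539.4858    30,157.9433
  Σ                 10,502.8179    35,889.4644
Price P = Σ PV = 10,502.8179.
Macaulay duration = Σ(t·PV) / P = 35,889.4644 / 10,502.8179 = 3.41713 years.

3.417 years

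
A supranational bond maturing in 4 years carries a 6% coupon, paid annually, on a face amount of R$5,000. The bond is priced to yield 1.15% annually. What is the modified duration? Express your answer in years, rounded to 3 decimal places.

Periodic yield y = 0.0115. First find Macaulay duration:
  t   CF        PV=CF/(1+0.0115)^t    t·PV
  1       300.00       296.5892       296.5892
  2       300.00       293.2172       586.4345
  3       300.00       289.8836       869.6507
  4     5,300.00     5,063.0512    20,252.2049
  Σ                  5,942.7412    22,004.8793
P = 5,942.7412; Macaulay duration = 22,004.8793 / 5,942.7412 = 3.70282 years.
Modified duration = D_Mac / (1 + y) = 3.70282 / 1.0115 = 3.66072 years.

3.661 years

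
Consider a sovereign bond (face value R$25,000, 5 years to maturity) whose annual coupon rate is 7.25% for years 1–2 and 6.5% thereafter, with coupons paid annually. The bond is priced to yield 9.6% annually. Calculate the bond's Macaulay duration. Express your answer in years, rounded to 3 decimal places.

Periodic yield y = 0.096. Discount each cash flow and weight by its year:
  t   CF        PV=CF/(1+0.096)^t    t·PV
  1     1,812.50     1,653.7409     1,653.7409
  2     1,812.50     1,508.8877     3,017.7753
  3     1,625.00     1,234.3028     3,702.9083
  4     1,625.00     1,126.1887     4,504.7546
  5    26,625.00    16,835.9197    84,179.5985
  Σ                 22,359.0397    97,058.7776
Price P = Σ PV = 22,359.0397.
Macaulay duration = Σ(t·PV) / P = 97,058.7776 / 22,359.0397 = 4.34092 years.

4.341 years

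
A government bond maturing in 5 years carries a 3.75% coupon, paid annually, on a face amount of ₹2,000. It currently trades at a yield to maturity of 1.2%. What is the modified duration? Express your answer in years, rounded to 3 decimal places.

4.619 years

Periodic yield y = 0.012. First find Macaulay duration:
  t   CF        PV=CF/(1+0.012)^t    t·PV
  1        75.00        74.1107        74.1107
  2        75.00        73.2319       146.4638
  3        75.00        72.3635       217.0906
  4        75.00        71.5055       286.0218
  5     2,075.00     1,954.8595     9,774.2973
  Σ                  2,246.0710    10,497.9841
P = 2,246.0710; Macaulay duration = 10,497.9841 / 2,246.0710 = 4.67393 years.
Modified duration = D_Mac / (1 + y) = 4.67393 / 1.012 = 4.61851 years.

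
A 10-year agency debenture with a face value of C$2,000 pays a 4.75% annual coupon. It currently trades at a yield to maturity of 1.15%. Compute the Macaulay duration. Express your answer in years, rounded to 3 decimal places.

8.468 years

Periodic yield y = 0.0115. Discount each cash flow and weight by its year:
  t   CF        PV=CF/(1+0.0115)^t    t·PV
  1        95.00        93.9199        93.9199
  2        95.00        92.8521       185.7042
  3        95.00        91.7965       275.3894
  4        95.00        90.7528       363.0112
  5        95.00        89.7210       448.6051
  6        95.00        88.7010       532.2057
  7        95.00        87.6925       613.8474
  8        95.00        86.6955       693.5639
  9        95.00        85.7098       771.3884
  10    2,095.00     1,868.6379    18,686.3791
  Σ                  2,676.4790    22,664.0145
Price P = Σ PV = 2,676.4790.
Macaulay duration = Σ(t·PV) / P = 22,664.0145 / 2,676.4790 = 8.46785 years.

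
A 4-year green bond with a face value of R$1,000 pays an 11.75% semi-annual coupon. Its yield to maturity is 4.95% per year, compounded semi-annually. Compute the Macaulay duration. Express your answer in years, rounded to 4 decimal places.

Periodic yield y = 0.02475. Discount each cash flow and weight by its period:
  t   CF        PV=CF/(1+0.02475)^t    t·PV
  1        58.75        57.3311        57.3311
  2        58.75        55.9464       111.8928
  3        58.75        54.5952       163.7855
  4        58.75        53.2766       213.1062
  5        58.75        51.9898       259.9491
  6        58.75        50.7341       304.4048
  7        58.75        49.5088       346.5616
  8     1,058.75       870.6628     6,965.3027
  Σ                  1,244.0447     8,422.3337
Price P = Σ PV = 1,244.0447.
Macaulay duration = Σ(t·PV) / P = 8,422.3337 / 1,244.0447 = 6.77012 half-year periods.
In years: 6.77012 / 2 = 3.38506 years.

3.3851 years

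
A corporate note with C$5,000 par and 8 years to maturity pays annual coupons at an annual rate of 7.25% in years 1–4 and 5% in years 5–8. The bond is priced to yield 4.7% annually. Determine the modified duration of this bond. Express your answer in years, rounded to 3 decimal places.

6.191 years

Periodic yield y = 0.047. First find Macaulay duration:
  t   CF        PV=CF/(1+0.047)^t    t·PV
  1       362.50       346.2273       346.2273
  2       362.50       330.6851       661.3702
  3       362.50       315.8406       947.5218
  4       362.50       301.6625     1,206.6499
  5       250.00       198.7040       993.5200
  6       250.00       189.7841     1,138.7048
  7       250.00       181.2647     1,268.8529
  8     5,250.00     3,635.6817    29,085.4533
  Σ                  5,499.8500    35,648.3003
P = 5,499.8500; Macaulay duration = 35,648.3003 / 5,499.8500 = 6.48169 years.
Modified duration = D_Mac / (1 + y) = 6.48169 / 1.047 = 6.19072 years.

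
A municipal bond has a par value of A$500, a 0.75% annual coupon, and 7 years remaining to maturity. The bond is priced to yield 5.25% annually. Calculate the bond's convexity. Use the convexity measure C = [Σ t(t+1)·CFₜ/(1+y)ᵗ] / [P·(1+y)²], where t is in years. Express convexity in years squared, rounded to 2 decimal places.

With y = 0.0525:
  t   CF        PV=CF/(1+0.0525)^t    t·PV        t(t+1)·PV
  1         3.75         3.5629         3.5629           7.1259
  2         3.75         3.3852         6.7704          20.3113
  3         3.75         3.2164         9.6491          38.5963
  4         3.75         3.0559        12.2237          61.1185
  5         3.75         2.9035        14.5175          87.1048
  6         3.75         2.7587        16.5520         115.8638
  7       503.75       352.0954     2,464.6677      19,717.3413
  Σ                    370.9780     2,527.9433      20,047.4620
P = 370.9780.
Convexity = Σ t(t+1)·PV / [P·(1+y)²] = 20,047.4620 / (370.9780 × 1.107756) = 48.78284.

48.78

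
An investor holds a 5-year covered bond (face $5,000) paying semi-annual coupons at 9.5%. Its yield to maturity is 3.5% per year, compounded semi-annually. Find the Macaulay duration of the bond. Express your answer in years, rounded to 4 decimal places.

4.2116 years

Periodic yield y = 0.0175. Discount each cash flow and weight by its period:
  t   CF        PV=CF/(1+0.0175)^t    t·PV
  1       237.50       233.4152       233.4152
  2       237.50       229.4007       458.8014
  3       237.50       225.4553       676.3658
  4       237.50       221.5776       886.3106
  5       237.50       217.7667     1,088.8336
  6       237.50       214.0214     1,284.1281
  7       237.50       210.3404     1,472.3828
  8       237.50       206.7227     1,653.7820
  9       237.50       203.1673     1,828.5059
  10    5,237.50     4,403.3160    44,033.1604
  Σ                  6,365.1834    53,615.6858
Price P = Σ PV = 6,365.1834.
Macaulay duration = Σ(t·PV) / P = 53,615.6858 / 6,365.1834 = 8.42327 half-year periods.
In years: 8.42327 / 2 = 4.21164 years.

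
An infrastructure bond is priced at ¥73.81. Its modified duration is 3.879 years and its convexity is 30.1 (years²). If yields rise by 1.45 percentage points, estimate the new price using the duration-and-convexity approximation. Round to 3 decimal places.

¥69.892

Duration effect: -D_mod·Δy = -3.879 × (+0.0145) = -0.0562455
Convexity effect: ½·C·(Δy)² = 0.5 × 30.1 × (0.0145)² = +0.0031642625
ΔP/P ≈ -0.0562455 + 0.0031642625 = -0.0530812375
New price ≈ 73.81 × (1 - 0.0530812375) = 69.892073860125.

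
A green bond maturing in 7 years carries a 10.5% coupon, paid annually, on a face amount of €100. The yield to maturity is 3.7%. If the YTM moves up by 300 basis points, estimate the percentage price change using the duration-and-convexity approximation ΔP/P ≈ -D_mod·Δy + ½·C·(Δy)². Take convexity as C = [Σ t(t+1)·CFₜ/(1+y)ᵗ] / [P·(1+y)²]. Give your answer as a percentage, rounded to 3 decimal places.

-14.431%

With y = 0.037:
  t   CF        PV=CF/(1+0.037)^t    t·PV        t(t+1)·PV
  1        10.50        10.1254        10.1254          20.2507
  2        10.50         9.7641        19.5282          58.5845
  3        10.50         9.4157        28.2471         112.9885
  4        10.50         9.0798        36.3190         181.5952
  5        10.50         8.7558        43.7790         262.6738
  6        10.50         8.4434        50.6603         354.6223
  7       110.50        85.6862       599.8035       4,798.4283
  Σ                    141.2703       788.4625       5,789.1434
P = 141.2703; D_Mac = 5.58123 yrs; D_mod = 5.38210 yrs; C = 38.10710.
Duration effect: -5.38210 × (+0.03) = -0.161463
Convexity effect: 0.5 × 38.10710 × (0.03)² = +0.0171482
ΔP/P ≈ -0.161463 + 0.0171482 = -0.144315 = -14.4315%.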